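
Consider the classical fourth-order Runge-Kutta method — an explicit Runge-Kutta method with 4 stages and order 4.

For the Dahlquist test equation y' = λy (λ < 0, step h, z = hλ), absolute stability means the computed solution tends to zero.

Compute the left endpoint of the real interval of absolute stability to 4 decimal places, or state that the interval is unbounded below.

z* = -2.7853.

Set f=λy, z=hλ:
  order 4, 4-stage ⇒ R(z)=1+z+z^2/2+z^3/6+z^4/24
  (e.g. R(-1.64)=0.27106, |R|=0.27106)

Find x<0 with |R(x)|<1.
x=-1.64: |R|=0.2711
|R(-1.63)|=0.2708 |R(-1.5)|=0.2734 |R(-1.26)|=0.3054
Bisect:
  x_lo=-3.2704 |R|=2.0140  x_hi=-0.1664 |R|=0.8467
  mid=-1.71839 |R|=0.27566 →hi
  mid=-2.49439 |R|=0.64297 →hi
  mid=-2.88239 |R|=1.15654 →lo
  mid=-2.68839 |R|=0.86346 →hi
  mid=-2.78539 |R|=1.00015 →lo
  mid=-2.73689 |R|=0.92944 →hi
  mid=-2.76114 |R|=0.96419 →hi
  mid=-2.77327 |R|=0.98202 →hi
  mid=-2.77933 |R|=0.99104 →hi
  ...
  [-2.78539,-2.78520] ⇒ x*=-2.7853
So |R|<1 on (-2.7853, 0).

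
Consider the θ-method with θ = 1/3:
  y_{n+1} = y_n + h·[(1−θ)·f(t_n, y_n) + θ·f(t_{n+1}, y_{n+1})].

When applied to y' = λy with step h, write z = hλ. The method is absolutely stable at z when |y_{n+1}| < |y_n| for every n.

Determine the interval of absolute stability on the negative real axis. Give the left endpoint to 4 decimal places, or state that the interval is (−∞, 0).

Test eqn y'=λy, z=hλ:
  y_{n+1} = y_n + z·[2/3·y_n + 1/3·y_{n+1}] ⇒ (1 − 1/3z)y_{n+1} = (1 + 2/3z)y_n
  Hence R(z) = (1 + 2/3z)/(1 − 1/3z).

Boundary: |R(x)|=1, x<0.
x=-1.51: |R|=0.0044
R=−1: 1+2/3x = −1+1/3x ⇒ -1/3x=2 ⇒ x=2/(-1/3)=-6.0000
Confirm numerically:
  x=-5.551: |R|=0.94749 <1
  x=-3.867: |R|=0.68938 <1
  x=-3.635: |R|=0.64356 <1
  x=-6.283: |R|=1.03049 >1
  x=-6.166: |R|=1.01811 >1
  x=-6.119: |R|=1.01305 >1
Interval (-6.0000, 0).

(-6.0000, 0).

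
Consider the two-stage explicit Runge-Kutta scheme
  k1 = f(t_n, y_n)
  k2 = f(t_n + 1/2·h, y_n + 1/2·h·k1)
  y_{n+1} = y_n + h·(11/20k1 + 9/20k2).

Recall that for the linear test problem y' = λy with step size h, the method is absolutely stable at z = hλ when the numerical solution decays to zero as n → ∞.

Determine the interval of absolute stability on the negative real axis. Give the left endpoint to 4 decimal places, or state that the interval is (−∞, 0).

With y'=λy (z=hλ):
  k1=λy_n ⇒ h·k1=z·y_n;  k2=λ(1+1/2z)y_n ⇒ h·k2=z(1+1/2z)y_n
  y_{n+1}/y_n = 1 + 11/20z + 9/20z(1+1/2z) = 1 + z + 9/40z²
  ⇒ R(z) = 1 + z + 9/40z².

Boundary: |R(x)|=1, x<0.
x=-1.08: |R|=0.1824
R=1: x+9/40x²=0 ⇒ x=−40/9=-4.4444; min R=1−1/(4·9/40)=-0.1111>−1
Confirm numerically:
  x=-4.380: |R|=0.93649 <1
  x=-3.583: |R|=0.30553 <1
  x=-2.854: |R|=0.02130 <1
  x=-4.613: |R|=1.17495 >1
  x=-4.496: |R|=1.05215 >1
Interval (-4.4444, 0).

(-4.4444, 0).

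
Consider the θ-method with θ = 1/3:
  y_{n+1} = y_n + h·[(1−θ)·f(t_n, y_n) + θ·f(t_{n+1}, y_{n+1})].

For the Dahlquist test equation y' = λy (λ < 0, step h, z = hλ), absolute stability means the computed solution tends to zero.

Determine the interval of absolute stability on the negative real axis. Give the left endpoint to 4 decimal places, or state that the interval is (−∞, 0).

With y'=λy (z=hλ):
  y_{n+1} = y_n + z·[2/3·y_n + 1/3·y_{n+1}] ⇒ (1 − 1/3z)y_{n+1} = (1 + 2/3z)y_n
  so R(z) = (1 + 2/3z)/(1 − 1/3z).

Find x<0 with |R(x)|<1.
x=-0.99: |R|=0.2556
R=−1: 1+2/3x = −1+1/3x ⇒ -1/3x=2 ⇒ x=2/(-1/3)=-6.0000
Confirm numerically:
  x=-4.373: |R|=0.77933 <1
  x=-4.233: |R|=0.75570 <1
  x=-3.026: |R|=0.50647 <1
  x=-6.408: |R|=1.04337 >1
  x=-6.402: |R|=1.04276 >1
  x=-6.207: |R|=1.02248 >1
Stable set (-6.0000, 0).

z∈(-6.0000,0).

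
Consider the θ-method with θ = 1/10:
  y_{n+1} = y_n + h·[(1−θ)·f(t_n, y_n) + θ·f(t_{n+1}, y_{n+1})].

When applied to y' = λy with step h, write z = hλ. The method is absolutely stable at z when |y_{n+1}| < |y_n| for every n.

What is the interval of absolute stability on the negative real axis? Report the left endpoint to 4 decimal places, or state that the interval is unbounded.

Set f=λy, z=hλ:
  y_{n+1} = y_n + z·[9/10·y_n + 1/10·y_{n+1}] ⇒ (1 − 1/10z)y_{n+1} = (1 + 9/10z)y_n
  ⇒ R(z) = (1 + 9/10z)/(1 − 1/10z).

Solve |R(x)|<1 on ℝ⁻.
x=-0.51: |R|=0.5147
R=−1: 1+9/10x = −1+1/10x ⇒ -4/5x=2 ⇒ x=2/(-4/5)=-2.5000
Confirm numerically:
  x=-2.074: |R|=0.71774 <1
  x=-1.464: |R|=0.27704 <1
  x=-1.250: |R|=0.11111 <1
  x=-1.099: |R|=0.00982 <1
  x=-3.002: |R|=1.30888 >1
  x=-2.691: |R|=1.12040 >1
Stable set (-2.5000, 0).

z∈(-2.5000,0).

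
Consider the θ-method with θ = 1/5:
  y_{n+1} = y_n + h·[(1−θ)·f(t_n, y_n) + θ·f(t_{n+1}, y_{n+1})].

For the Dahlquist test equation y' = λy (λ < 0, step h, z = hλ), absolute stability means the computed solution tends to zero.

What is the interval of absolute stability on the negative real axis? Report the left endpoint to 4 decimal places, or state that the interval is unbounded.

(-3.3333, 0).

Test eqn y'=λy, z=hλ:
  y_{n+1} = y_n + z·[4/5·y_n + 1/5·y_{n+1}] ⇒ (1 − 1/5z)y_{n+1} = (1 + 4/5z)y_n
  Hence R(z) = (1 + 4/5z)/(1 − 1/5z).

Need |R(x)|<1, x<0.
x=-1.62: |R|=0.2236
R=−1: 1+4/5x = −1+1/5x ⇒ -3/5x=2 ⇒ x=2/(-3/5)=-3.3333
Confirm numerically:
  x=-2.245: |R|=0.54934 <1
  x=-2.195: |R|=0.52536 <1
  x=-2.097: |R|=0.47738 <1
  x=-3.902: |R|=1.19164 >1
  x=-3.868: |R|=1.18088 >1
Stable set (-3.3333, 0).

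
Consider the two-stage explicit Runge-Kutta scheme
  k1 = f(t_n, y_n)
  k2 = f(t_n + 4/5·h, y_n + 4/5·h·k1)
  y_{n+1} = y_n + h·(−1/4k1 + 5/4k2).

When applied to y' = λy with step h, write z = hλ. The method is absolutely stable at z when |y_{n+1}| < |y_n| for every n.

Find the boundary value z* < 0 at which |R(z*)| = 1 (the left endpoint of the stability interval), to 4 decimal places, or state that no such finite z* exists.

left endpoint -1.0000.

Set f=λy, z=hλ:
  k1=λy_n ⇒ h·k1=z·y_n;  k2=λ(1+4/5z)y_n ⇒ h·k2=z(1+4/5z)y_n
  y_{n+1}/y_n = 1 − 1/4z + 5/4z(1+4/5z) = 1 + z + z²
  Hence R(z) = 1 + z + z².

Find x<0 with |R(x)|<1.
x=-0.39: |R|=0.7621
R=1: x+1x²=0 ⇒ x=−1=-1.0000; min R=1−1/(4·1)=0.7500>−1
Confirm numerically:
  x=-0.968: |R|=0.96902 <1
  x=-0.686: |R|=0.78460 <1
  x=-0.423: |R|=0.75593 <1
  x=-1.482: |R|=1.71432 >1
  x=-1.044: |R|=1.04594 >1
  x=-1.022: |R|=1.02248 >1
Interval (-1.0000, 0).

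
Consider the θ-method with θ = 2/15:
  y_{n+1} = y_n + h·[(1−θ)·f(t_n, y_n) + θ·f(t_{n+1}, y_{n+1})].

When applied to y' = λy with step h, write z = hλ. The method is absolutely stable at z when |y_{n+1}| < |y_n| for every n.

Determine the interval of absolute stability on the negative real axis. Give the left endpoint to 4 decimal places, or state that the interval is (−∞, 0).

On y'=λy, z=hλ:
  y_{n+1} = y_n + z·[13/15·y_n + 2/15·y_{n+1}] ⇒ (1 − 2/15z)y_{n+1} = (1 + 13/15z)y_n
  Hence R(z) = (1 + 13/15z)/(1 − 2/15z).

Boundary: |R(x)|=1, x<0.
x=-0.73: |R|=0.3348
R=−1: 1+13/15x = −1+2/15x ⇒ -11/15x=2 ⇒ x=2/(-11/15)=-2.7273
Confirm numerically:
  x=-2.630: |R|=0.94719 <1
  x=-2.489: |R|=0.86881 <1
  x=-1.444: |R|=0.21087 <1
  x=-1.193: |R|=0.02928 <1
  x=-3.267: |R|=1.27570 >1
  x=-3.229: |R|=1.25720 >1
Interval (-2.7273, 0).

(-2.7273, 0).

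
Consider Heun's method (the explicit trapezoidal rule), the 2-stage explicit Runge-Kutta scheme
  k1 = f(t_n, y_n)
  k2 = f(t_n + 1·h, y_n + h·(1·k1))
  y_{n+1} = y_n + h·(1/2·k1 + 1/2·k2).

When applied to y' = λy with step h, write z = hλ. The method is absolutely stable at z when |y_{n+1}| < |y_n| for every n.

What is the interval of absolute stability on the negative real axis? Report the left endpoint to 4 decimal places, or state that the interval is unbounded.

Test eqn y'=λy, z=hλ:
  order 2, 2-stage ⇒ R(z)=1+z+z^2/2
  (e.g. R(-1.64)=0.70480, |R|=0.70480)

Boundary: |R(x)|=1, x<0.
x=-1.64: |R|=0.7048
|R(-2.11)|=1.1160 |R(-1.39)|=0.5760 |R(-1.02)|=0.5002
Bisect:
  x_lo=-2.4751 |R|=1.5880  x_hi=-0.2394 |R|=0.7892
  mid=-1.35728 |R|=0.56382 →hi
  mid=-1.91620 |R|=0.91971 →hi
  mid=-2.19566 |R|=1.21480 →lo
  mid=-2.05593 |R|=1.05749 →lo
  mid=-1.98606 |R|=0.98616 →hi
  mid=-2.02099 |R|=1.02121 →lo
  mid=-2.00353 |R|=1.00353 →lo
  mid=-1.99479 |R|=0.99481 →hi
  ...
  [-2.00012,-1.99998] ⇒ x*=-2.0000
So |R|<1 on (-2.0000, 0).

z∈(-2.0000,0).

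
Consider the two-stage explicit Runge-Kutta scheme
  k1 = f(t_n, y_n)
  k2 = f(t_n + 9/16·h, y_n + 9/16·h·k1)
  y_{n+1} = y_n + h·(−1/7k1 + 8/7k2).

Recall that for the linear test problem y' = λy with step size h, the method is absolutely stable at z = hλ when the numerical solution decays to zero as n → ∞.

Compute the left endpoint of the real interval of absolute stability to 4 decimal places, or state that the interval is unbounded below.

z* = -1.5556.

Set f=λy, z=hλ:
  k1=λy_n ⇒ h·k1=z·y_n;  k2=λ(1+9/16z)y_n ⇒ h·k2=z(1+9/16z)y_n
  y_{n+1}/y_n = 1 − 1/7z + 8/7z(1+9/16z) = 1 + z + 9/14z²
  ⇒ R(z) = 1 + z + 9/14z².

Solve |R(x)|<1 on ℝ⁻.
x=-1.33: |R|=0.8072
R=1: x+9/14x²=0 ⇒ x=−14/9=-1.5556; min R=1−1/(4·9/14)=0.6111>−1
Confirm numerically:
  x=-1.481: |R|=0.92902 <1
  x=-1.439: |R|=0.89218 <1
  x=-0.974: |R|=0.63586 <1
  x=-1.989: |R|=1.55422 >1
  x=-1.899: |R|=1.41927 >1
  x=-1.625: |R|=1.07254 >1
Interval (-1.5556, 0).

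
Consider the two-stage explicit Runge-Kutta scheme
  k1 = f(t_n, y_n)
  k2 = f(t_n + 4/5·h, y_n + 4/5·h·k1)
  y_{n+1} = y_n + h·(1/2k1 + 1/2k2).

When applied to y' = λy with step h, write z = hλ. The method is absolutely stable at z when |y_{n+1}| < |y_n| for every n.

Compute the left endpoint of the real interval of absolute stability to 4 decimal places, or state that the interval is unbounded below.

Set f=λy, z=hλ:
  k1=λy_n ⇒ h·k1=z·y_n;  k2=λ(1+4/5z)y_n ⇒ h·k2=z(1+4/5z)y_n
  y_{n+1}/y_n = 1 + 1/2z + 1/2z(1+4/5z) = 1 + z + 2/5z²
  so R(z) = 1 + z + 2/5z².

Boundary: |R(x)|=1, x<0.
x=-1.43: |R|=0.3880
R=1: x+2/5x²=0 ⇒ x=−5/2=-2.5000; min R=1−1/(4·2/5)=0.3750>−1
Confirm numerically:
  x=-2.215: |R|=0.74749 <1
  x=-1.957: |R|=0.57494 <1
  x=-1.854: |R|=0.52093 <1
  x=-1.336: |R|=0.37796 <1
  x=-3.005: |R|=1.60701 >1
  x=-2.987: |R|=1.58187 >1
  x=-2.602: |R|=1.10616 >1
Stable set (-2.5000, 0).

z* = -2.5000.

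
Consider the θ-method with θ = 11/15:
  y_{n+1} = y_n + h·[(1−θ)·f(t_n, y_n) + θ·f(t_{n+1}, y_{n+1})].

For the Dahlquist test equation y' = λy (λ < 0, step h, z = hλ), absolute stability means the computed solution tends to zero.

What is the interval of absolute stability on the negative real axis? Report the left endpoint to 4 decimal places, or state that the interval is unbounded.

interval (−∞, 0).

Set f=λy, z=hλ:
  y_{n+1} = y_n + z·[4/15·y_n + 11/15·y_{n+1}] ⇒ (1 − 11/15z)y_{n+1} = (1 + 4/15z)y_n
  so R(z) = (1 + 4/15z)/(1 − 11/15z).

Need |R(x)|<1, x<0.
x=-1.56: |R|=0.2724
x=-2: |R|=0.1892
x=-10: |R|=0.2000
x=-100: |R|=0.3453
θ=11/15≥1/2 ⇒ |1+4/15x|<|1−11/15x| ∀x<0 ⇒ interval (−∞,0).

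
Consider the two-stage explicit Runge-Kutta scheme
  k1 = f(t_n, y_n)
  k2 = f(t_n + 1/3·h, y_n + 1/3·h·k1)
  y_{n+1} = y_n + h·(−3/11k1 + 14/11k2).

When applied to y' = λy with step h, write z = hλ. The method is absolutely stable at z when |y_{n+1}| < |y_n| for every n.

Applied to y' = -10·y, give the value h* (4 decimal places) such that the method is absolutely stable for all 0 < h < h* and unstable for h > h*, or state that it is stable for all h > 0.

On y'=λy, z=hλ:
  k1=λy_n ⇒ h·k1=z·y_n;  k2=λ(1+1/3z)y_n ⇒ h·k2=z(1+1/3z)y_n
  y_{n+1}/y_n = 1 − 3/11z + 14/11z(1+1/3z) = 1 + z + 14/33z²
  so R(z) = 1 + z + 14/33z².

Solve |R(x)|<1 on ℝ⁻.
x=-1.56: |R|=0.4724
R=1: x+14/33x²=0 ⇒ x=−33/14=-2.3571; min R=1−1/(4·14/33)=0.4107>−1
Confirm numerically:
  x=-1.820: |R|=0.58526 <1
  x=-1.541: |R|=0.46644 <1
  x=-1.497: |R|=0.45373 <1
  x=-2.841: |R|=1.58318 >1
  x=-2.700: |R|=1.39273 >1
Stable set (-2.3571, 0).

(-2.3571,0); λ=-10 ⇒ h* = (33/14)/10 = 0.2357.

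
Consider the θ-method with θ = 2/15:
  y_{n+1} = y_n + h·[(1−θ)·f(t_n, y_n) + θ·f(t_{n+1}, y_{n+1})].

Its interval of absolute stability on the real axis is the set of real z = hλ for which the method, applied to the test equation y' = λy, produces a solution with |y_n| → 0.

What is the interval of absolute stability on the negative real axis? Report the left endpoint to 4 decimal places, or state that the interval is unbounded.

Test eqn y'=λy, z=hλ:
  y_{n+1} = y_n + z·[13/15·y_n + 2/15·y_{n+1}] ⇒ (1 − 2/15z)y_{n+1} = (1 + 13/15z)y_n
  R(z) = (1 + 13/15z)/(1 − 2/15z).

Solve |R(x)|<1 on ℝ⁻.
x=-0.67: |R|=0.3849
R=−1: 1+13/15x = −1+2/15x ⇒ -11/15x=2 ⇒ x=2/(-11/15)=-2.7273
Confirm numerically:
  x=-2.662: |R|=0.96467 <1
  x=-2.483: |R|=0.86542 <1
  x=-1.733: |R|=0.40772 <1
  x=-1.165: |R|=0.00837 <1
  x=-3.295: |R|=1.28925 >1
  x=-3.256: |R|=1.27036 >1
  x=-2.980: |R|=1.13263 >1
Stable set (-2.7273, 0).

z∈(-2.7273,0).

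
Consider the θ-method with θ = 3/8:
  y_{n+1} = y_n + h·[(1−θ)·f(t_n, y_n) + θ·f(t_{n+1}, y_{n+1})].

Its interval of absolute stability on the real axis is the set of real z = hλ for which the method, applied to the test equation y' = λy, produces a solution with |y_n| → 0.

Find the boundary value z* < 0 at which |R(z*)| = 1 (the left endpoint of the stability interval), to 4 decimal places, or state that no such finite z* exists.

left endpoint -8.0000.

Set f=λy, z=hλ:
  y_{n+1} = y_n + z·[5/8·y_n + 3/8·y_{n+1}] ⇒ (1 − 3/8z)y_{n+1} = (1 + 5/8z)y_n
  ⇒ R(z) = (1 + 5/8z)/(1 − 3/8z).

Solve |R(x)|<1 on ℝ⁻.
x=-1.4: |R|=0.0820
R=−1: 1+5/8x = −1+3/8x ⇒ -1/4x=2 ⇒ x=2/(-1/4)=-8.0000
Confirm numerically:
  x=-7.733: |R|=0.98288 <1
  x=-6.899: |R|=0.92327 <1
  x=-3.509: |R|=0.51519 <1
  x=-3.306: |R|=0.47606 <1
  x=-8.567: |R|=1.03365 >1
  x=-8.404: |R|=1.02433 >1
So |R|<1 on (-8.0000, 0).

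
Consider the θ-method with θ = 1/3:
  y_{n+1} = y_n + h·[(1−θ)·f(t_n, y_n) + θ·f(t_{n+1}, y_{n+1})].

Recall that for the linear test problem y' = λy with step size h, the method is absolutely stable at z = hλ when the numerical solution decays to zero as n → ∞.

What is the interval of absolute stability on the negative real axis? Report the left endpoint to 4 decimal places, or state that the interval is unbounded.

On y'=λy, z=hλ:
  y_{n+1} = y_n + z·[2/3·y_n + 1/3·y_{n+1}] ⇒ (1 − 1/3z)y_{n+1} = (1 + 2/3z)y_n
  ⇒ R(z) = (1 + 2/3z)/(1 − 1/3z).

Boundary: |R(x)|=1, x<0.
x=-0.73: |R|=0.4129
R=−1: 1+2/3x = −1+1/3x ⇒ -1/3x=2 ⇒ x=2/(-1/3)=-6.0000
Confirm numerically:
  x=-4.839: |R|=0.85189 <1
  x=-4.546: |R|=0.80732 <1
  x=-3.222: |R|=0.55352 <1
  x=-3.078: |R|=0.51925 <1
  x=-6.580: |R|=1.06054 >1
  x=-6.159: |R|=1.01736 >1
  x=-6.134: |R|=1.01467 >1
So |R|<1 on (-6.0000, 0).

z∈(-6.0000,0).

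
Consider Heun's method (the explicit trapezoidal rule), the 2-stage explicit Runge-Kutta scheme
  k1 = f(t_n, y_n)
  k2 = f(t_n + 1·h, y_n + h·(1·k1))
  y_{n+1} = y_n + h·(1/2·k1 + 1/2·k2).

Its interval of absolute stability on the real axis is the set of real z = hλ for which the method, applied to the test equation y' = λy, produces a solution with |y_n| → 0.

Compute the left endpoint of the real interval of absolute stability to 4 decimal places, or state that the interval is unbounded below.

z* = -2.0000.

On y'=λy, z=hλ:
  order 2, 2-stage ⇒ R(z)=1+z+z^2/2
  (e.g. R(-0.65)=0.56125, |R|=0.56125)

Need |R(x)|<1, x<0.
x=-0.65: |R|=0.5613
|R(-1.28)|=0.5392 |R(-1.12)|=0.5072 |R(-0.58)|=0.5882
Bisect:
  x_lo=-2.4417 |R|=1.5393  x_hi=-0.3124 |R|=0.7364
  mid=-1.37710 |R|=0.57110 →hi
  mid=-1.90942 |R|=0.91352 →hi
  mid=-2.17558 |R|=1.19100 →lo
  mid=-2.04250 |R|=1.04341 →lo
  mid=-1.97596 |R|=0.97625 →hi
  mid=-2.00923 |R|=1.00928 →lo
  mid=-1.99260 |R|=0.99263 →hi
  mid=-2.00092 |R|=1.00092 →lo
  mid=-1.99676 |R|=0.99676 →hi
  mid=-1.99884 |R|=0.99884 →hi
  ...
  [-2.00001,-1.99988] ⇒ x*=-2.0000
Interval (-2.0000, 0).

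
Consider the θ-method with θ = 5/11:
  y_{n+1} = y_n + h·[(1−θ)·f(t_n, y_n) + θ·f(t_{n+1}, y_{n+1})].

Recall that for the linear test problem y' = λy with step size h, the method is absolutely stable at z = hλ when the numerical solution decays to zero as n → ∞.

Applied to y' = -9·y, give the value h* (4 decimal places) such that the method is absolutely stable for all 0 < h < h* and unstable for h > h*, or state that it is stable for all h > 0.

With y'=λy (z=hλ):
  y_{n+1} = y_n + z·[6/11·y_n + 5/11·y_{n+1}] ⇒ (1 − 5/11z)y_{n+1} = (1 + 6/11z)y_n
  ⇒ R(z) = (1 + 6/11z)/(1 − 5/11z).

Solve |R(x)|<1 on ℝ⁻.
x=-0.97: |R|=0.3268
R=−1: 1+6/11x = −1+5/11x ⇒ -1/11x=2 ⇒ x=2/(-1/11)=-22.0000
Confirm numerically:
  x=-19.421: |R|=0.97614 <1
  x=-14.296: |R|=0.90660 <1
  x=-9.703: |R|=0.79338 <1
  x=-22.595: |R|=1.00480 >1
  x=-22.292: |R|=1.00238 >1
  x=-22.280: |R|=1.00229 >1
Interval (-22.0000, 0).

(-22.0000,0); λ=-9 ⇒ h* = (22)/9 = 2.4444.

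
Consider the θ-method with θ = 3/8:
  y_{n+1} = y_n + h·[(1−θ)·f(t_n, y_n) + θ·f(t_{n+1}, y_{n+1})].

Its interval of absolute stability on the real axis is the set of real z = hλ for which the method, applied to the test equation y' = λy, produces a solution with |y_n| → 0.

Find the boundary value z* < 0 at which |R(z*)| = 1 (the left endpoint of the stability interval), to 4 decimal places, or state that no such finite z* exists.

With y'=λy (z=hλ):
  y_{n+1} = y_n + z·[5/8·y_n + 3/8·y_{n+1}] ⇒ (1 − 3/8z)y_{n+1} = (1 + 5/8z)y_n
  R(z) = (1 + 5/8z)/(1 − 3/8z).

Solve |R(x)|<1 on ℝ⁻.
x=-0.79: |R|=0.3905
R=−1: 1+5/8x = −1+3/8x ⇒ -1/4x=2 ⇒ x=2/(-1/4)=-8.0000
Confirm numerically:
  x=-6.519: |R|=0.89251 <1
  x=-5.643: |R|=0.81090 <1
  x=-5.410: |R|=0.78622 <1
  x=-8.109: |R|=1.00674 >1
  x=-8.055: |R|=1.00342 >1
So |R|<1 on (-8.0000, 0).

left endpoint -8.0000.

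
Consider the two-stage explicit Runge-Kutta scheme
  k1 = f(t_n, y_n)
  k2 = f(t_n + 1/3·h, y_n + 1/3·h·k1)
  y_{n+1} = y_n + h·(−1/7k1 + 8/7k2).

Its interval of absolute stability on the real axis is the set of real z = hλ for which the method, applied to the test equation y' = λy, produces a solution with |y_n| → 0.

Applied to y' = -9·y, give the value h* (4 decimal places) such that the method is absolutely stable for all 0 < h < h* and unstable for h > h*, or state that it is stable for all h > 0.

On y'=λy, z=hλ:
  k1=λy_n ⇒ h·k1=z·y_n;  k2=λ(1+1/3z)y_n ⇒ h·k2=z(1+1/3z)y_n
  y_{n+1}/y_n = 1 − 1/7z + 8/7z(1+1/3z) = 1 + z + 8/21z²
  R(z) = 1 + z + 8/21z².

Boundary: |R(x)|=1, x<0.
x=-0.51: |R|=0.5891
R=1: x+8/21x²=0 ⇒ x=−21/8=-2.6250; min R=1−1/(4·8/21)=0.3438>−1
Confirm numerically:
  x=-2.225: |R|=0.66095 <1
  x=-1.622: |R|=0.38024 <1
  x=-1.559: |R|=0.36690 <1
  x=-1.246: |R|=0.34543 <1
  x=-3.033: |R|=1.47141 >1
  x=-3.030: |R|=1.46749 >1
  x=-2.832: |R|=1.22332 >1
Stable set (-2.6250, 0).

(-2.6250,0); λ=-9 ⇒ h* = (21/8)/9 = 0.2917.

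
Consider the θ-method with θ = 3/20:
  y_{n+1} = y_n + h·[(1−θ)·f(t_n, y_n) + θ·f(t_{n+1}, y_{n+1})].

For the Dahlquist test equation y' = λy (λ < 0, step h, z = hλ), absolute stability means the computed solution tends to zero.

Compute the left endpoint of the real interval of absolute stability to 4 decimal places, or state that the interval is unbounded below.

Set f=λy, z=hλ:
  y_{n+1} = y_n + z·[17/20·y_n + 3/20·y_{n+1}] ⇒ (1 − 3/20z)y_{n+1} = (1 + 17/20z)y_n
  ⇒ R(z) = (1 + 17/20z)/(1 − 3/20z).

Need |R(x)|<1, x<0.
x=-0.66: |R|=0.3995
R=−1: 1+17/20x = −1+3/20x ⇒ -7/10x=2 ⇒ x=2/(-7/10)=-2.8571
Confirm numerically:
  x=-2.636: |R|=0.88906 <1
  x=-1.504: |R|=0.22715 <1
  x=-1.351: |R|=0.12335 <1
  x=-1.331: |R|=0.10949 <1
  x=-3.337: |R|=1.22385 >1
  x=-3.154: |R|=1.14106 >1
  x=-3.095: |R|=1.11371 >1
Stable set (-2.8571, 0).

z* = -2.8571.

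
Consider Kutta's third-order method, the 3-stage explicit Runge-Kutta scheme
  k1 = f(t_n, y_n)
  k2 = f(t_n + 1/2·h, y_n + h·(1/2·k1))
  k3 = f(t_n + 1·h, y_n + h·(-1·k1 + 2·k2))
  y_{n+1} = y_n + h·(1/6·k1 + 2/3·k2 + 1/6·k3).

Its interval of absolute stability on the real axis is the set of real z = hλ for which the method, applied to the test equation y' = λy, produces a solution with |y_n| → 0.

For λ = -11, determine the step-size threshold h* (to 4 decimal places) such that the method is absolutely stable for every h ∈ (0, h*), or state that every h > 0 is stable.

(-2.5127,0); λ=-11 ⇒ h* = 0.2284.

With y'=λy (z=hλ):
  order 3, 3-stage ⇒ R(z)=1+z+z^2/2+z^3/6
  (e.g. R(-0.98)=0.34333, |R|=0.34333)

Solve |R(x)|<1 on ℝ⁻.
x=-0.98: |R|=0.3433
|R(-2.63)|=1.2035 |R(-2.34)|=0.7377 |R(-0.55)|=0.5735
Bisect:
  x_lo=-3.3146 |R|=2.8906  x_hi=-0.3842 |R|=0.6802
  mid=-1.84938 |R|=0.19349 →hi
  mid=-2.58198 |R|=1.11752 →lo
  mid=-2.21568 |R|=0.57395 →hi
  mid=-2.39883 |R|=0.82227 →hi
  mid=-2.49041 |R|=0.96365 →hi
  mid=-2.53620 |R|=1.03898 →lo
  mid=-2.51330 |R|=1.00092 →lo
  mid=-2.50186 |R|=0.98218 →hi
  mid=-2.50758 |R|=0.99153 →hi
  ...
  [-2.51277,-2.51259] ⇒ x*=-2.5127
Stable set (-2.5127, 0).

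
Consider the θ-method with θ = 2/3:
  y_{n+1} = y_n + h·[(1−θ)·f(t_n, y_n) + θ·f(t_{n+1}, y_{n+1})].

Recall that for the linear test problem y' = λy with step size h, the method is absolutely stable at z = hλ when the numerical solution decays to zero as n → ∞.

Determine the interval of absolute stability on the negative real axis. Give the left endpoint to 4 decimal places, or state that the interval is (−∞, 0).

On y'=λy, z=hλ:
  y_{n+1} = y_n + z·[1/3·y_n + 2/3·y_{n+1}] ⇒ (1 − 2/3z)y_{n+1} = (1 + 1/3z)y_n
  ⇒ R(z) = (1 + 1/3z)/(1 − 2/3z).

Solve |R(x)|<1 on ℝ⁻.
x=-1.42: |R|=0.2705
x=-2: |R|=0.1429
x=-10: |R|=0.3043
x=-100: |R|=0.4778
θ=2/3≥1/2 ⇒ |1+1/3x|<|1−2/3x| ∀x<0 ⇒ stable on all of ℝ⁻.

unbounded; (−∞, 0).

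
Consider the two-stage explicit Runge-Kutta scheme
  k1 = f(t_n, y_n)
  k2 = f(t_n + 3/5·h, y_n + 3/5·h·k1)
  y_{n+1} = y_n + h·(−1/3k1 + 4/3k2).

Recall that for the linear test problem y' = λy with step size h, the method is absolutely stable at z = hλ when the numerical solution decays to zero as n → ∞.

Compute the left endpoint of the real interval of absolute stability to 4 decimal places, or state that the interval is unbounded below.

z* = -1.2500.

Set f=λy, z=hλ:
  k1=λy_n ⇒ h·k1=z·y_n;  k2=λ(1+3/5z)y_n ⇒ h·k2=z(1+3/5z)y_n
  y_{n+1}/y_n = 1 − 1/3z + 4/3z(1+3/5z) = 1 + z + 4/5z²
  Hence R(z) = 1 + z + 4/5z².

Need |R(x)|<1, x<0.
x=-0.85: |R|=0.7280
R=1: x+4/5x²=0 ⇒ x=−5/4=-1.2500; min R=1−1/(4·4/5)=0.6875>−1
Confirm numerically:
  x=-1.066: |R|=0.84308 <1
  x=-1.031: |R|=0.81937 <1
  x=-0.930: |R|=0.76192 <1
  x=-0.627: |R|=0.68750 <1
  x=-1.383: |R|=1.14715 >1
  x=-1.340: |R|=1.09648 >1
So |R|<1 on (-1.2500, 0).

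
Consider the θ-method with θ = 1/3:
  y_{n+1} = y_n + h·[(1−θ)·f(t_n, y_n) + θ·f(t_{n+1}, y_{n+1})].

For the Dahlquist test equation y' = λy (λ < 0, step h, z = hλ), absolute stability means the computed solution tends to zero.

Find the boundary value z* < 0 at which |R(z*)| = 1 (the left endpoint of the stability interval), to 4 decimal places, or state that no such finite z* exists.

left endpoint -6.0000.

With y'=λy (z=hλ):
  y_{n+1} = y_n + z·[2/3·y_n + 1/3·y_{n+1}] ⇒ (1 − 1/3z)y_{n+1} = (1 + 2/3z)y_n
  Hence R(z) = (1 + 2/3z)/(1 − 1/3z).

Solve |R(x)|<1 on ℝ⁻.
x=-1.62: |R|=0.0519
R=−1: 1+2/3x = −1+1/3x ⇒ -1/3x=2 ⇒ x=2/(-1/3)=-6.0000
Confirm numerically:
  x=-5.894: |R|=0.98808 <1
  x=-5.590: |R|=0.95227 <1
  x=-4.204: |R|=0.75069 <1
  x=-3.391: |R|=0.59177 <1
  x=-6.499: |R|=1.05253 >1
  x=-6.448: |R|=1.04742 >1
So |R|<1 on (-6.0000, 0).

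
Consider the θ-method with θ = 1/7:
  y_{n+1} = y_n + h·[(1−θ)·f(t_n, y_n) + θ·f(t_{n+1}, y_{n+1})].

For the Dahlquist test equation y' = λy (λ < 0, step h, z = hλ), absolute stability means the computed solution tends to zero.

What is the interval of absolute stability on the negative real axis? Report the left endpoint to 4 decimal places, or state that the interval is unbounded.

With y'=λy (z=hλ):
  y_{n+1} = y_n + z·[6/7·y_n + 1/7·y_{n+1}] ⇒ (1 − 1/7z)y_{n+1} = (1 + 6/7z)y_n
  so R(z) = (1 + 6/7z)/(1 − 1/7z).

Solve |R(x)|<1 on ℝ⁻.
x=-0.54: |R|=0.4987
R=−1: 1+6/7x = −1+1/7x ⇒ -5/7x=2 ⇒ x=2/(-5/7)=-2.8000
Confirm numerically:
  x=-2.774: |R|=0.98670 <1
  x=-2.693: |R|=0.94481 <1
  x=-1.161: |R|=0.00417 <1
  x=-3.227: |R|=1.20876 >1
  x=-2.920: |R|=1.06048 >1
Stable set (-2.8000, 0).

z∈(-2.8000,0).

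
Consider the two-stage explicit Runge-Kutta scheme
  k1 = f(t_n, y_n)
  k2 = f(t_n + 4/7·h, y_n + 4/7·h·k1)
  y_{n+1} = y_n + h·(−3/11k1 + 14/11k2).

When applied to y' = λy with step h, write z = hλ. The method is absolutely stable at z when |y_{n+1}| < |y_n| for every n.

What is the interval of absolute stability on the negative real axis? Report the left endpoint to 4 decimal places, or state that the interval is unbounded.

(-1.3750, 0).

Test eqn y'=λy, z=hλ:
  k1=λy_n ⇒ h·k1=z·y_n;  k2=λ(1+4/7z)y_n ⇒ h·k2=z(1+4/7z)y_n
  y_{n+1}/y_n = 1 − 3/11z + 14/11z(1+4/7z) = 1 + z + 8/11z²
  Hence R(z) = 1 + z + 8/11z².

Find x<0 with |R(x)|<1.
x=-1.42: |R|=1.0465
R=1: x+8/11x²=0 ⇒ x=−11/8=-1.3750; min R=1−1/(4·8/11)=0.6562>−1
Confirm numerically:
  x=-1.250: |R|=0.88636 <1
  x=-0.934: |R|=0.70044 <1
  x=-0.751: |R|=0.65918 <1
  x=-0.704: |R|=0.65645 <1
  x=-1.790: |R|=1.54025 >1
  x=-1.514: |R|=1.15305 >1
Stable set (-1.3750, 0).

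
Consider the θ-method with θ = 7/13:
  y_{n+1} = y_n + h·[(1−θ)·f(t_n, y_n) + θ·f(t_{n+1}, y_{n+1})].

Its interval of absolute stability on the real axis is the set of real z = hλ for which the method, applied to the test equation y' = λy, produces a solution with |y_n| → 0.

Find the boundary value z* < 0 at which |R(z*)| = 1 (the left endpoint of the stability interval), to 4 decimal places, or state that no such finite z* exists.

Test eqn y'=λy, z=hλ:
  y_{n+1} = y_n + z·[6/13·y_n + 7/13·y_{n+1}] ⇒ (1 − 7/13z)y_{n+1} = (1 + 6/13z)y_n
  so R(z) = (1 + 6/13z)/(1 − 7/13z).

Solve |R(x)|<1 on ℝ⁻.
x=-0.66: |R|=0.5131
x=-2: |R|=0.0370
x=-10: |R|=0.5663
x=-100: |R|=0.8233
θ=7/13≥1/2 ⇒ |1+6/13x|<|1−7/13x| ∀x<0 ⇒ interval (−∞,0).

unbounded; (−∞, 0).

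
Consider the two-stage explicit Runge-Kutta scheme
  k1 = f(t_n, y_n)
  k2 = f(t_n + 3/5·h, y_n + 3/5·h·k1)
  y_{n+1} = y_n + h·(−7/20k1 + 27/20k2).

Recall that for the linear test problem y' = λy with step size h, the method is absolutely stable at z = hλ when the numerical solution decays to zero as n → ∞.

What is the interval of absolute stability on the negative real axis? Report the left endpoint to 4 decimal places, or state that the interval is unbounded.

On y'=λy, z=hλ:
  k1=λy_n ⇒ h·k1=z·y_n;  k2=λ(1+3/5z)y_n ⇒ h·k2=z(1+3/5z)y_n
  y_{n+1}/y_n = 1 − 7/20z + 27/20z(1+3/5z) = 1 + z + 81/100z²
  ⇒ R(z) = 1 + z + 81/100z².

Boundary: |R(x)|=1, x<0.
x=-1.09: |R|=0.8724
R=1: x+81/100x²=0 ⇒ x=−100/81=-1.2346; min R=1−1/(4·81/100)=0.6914>−1
Confirm numerically:
  x=-1.183: |R|=0.95059 <1
  x=-0.870: |R|=0.74309 <1
  x=-0.673: |R|=0.69387 <1
  x=-0.663: |R|=0.69305 <1
  x=-1.420: |R|=1.21328 >1
  x=-1.372: |R|=1.15273 >1
So |R|<1 on (-1.2346, 0).

(-1.2346, 0).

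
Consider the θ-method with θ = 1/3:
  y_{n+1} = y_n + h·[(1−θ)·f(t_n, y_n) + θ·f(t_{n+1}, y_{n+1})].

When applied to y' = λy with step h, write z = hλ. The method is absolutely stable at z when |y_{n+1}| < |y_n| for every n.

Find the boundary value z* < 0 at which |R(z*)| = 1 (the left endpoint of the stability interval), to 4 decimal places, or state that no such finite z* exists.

Test eqn y'=λy, z=hλ:
  y_{n+1} = y_n + z·[2/3·y_n + 1/3·y_{n+1}] ⇒ (1 − 1/3z)y_{n+1} = (1 + 2/3z)y_n
  R(z) = (1 + 2/3z)/(1 − 1/3z).

Need |R(x)|<1, x<0.
x=-0.31: |R|=0.7190
R=−1: 1+2/3x = −1+1/3x ⇒ -1/3x=2 ⇒ x=2/(-1/3)=-6.0000
Confirm numerically:
  x=-5.752: |R|=0.97166 <1
  x=-3.168: |R|=0.54086 <1
  x=-2.497: |R|=0.36274 <1
  x=-6.509: |R|=1.05353 >1
  x=-6.459: |R|=1.04853 >1
So |R|<1 on (-6.0000, 0).

left endpoint -6.0000.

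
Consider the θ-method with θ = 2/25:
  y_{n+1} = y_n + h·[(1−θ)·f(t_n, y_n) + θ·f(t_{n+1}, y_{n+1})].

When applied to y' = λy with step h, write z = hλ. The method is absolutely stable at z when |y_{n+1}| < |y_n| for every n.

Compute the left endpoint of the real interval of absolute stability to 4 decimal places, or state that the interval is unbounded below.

Test eqn y'=λy, z=hλ:
  y_{n+1} = y_n + z·[23/25·y_n + 2/25·y_{n+1}] ⇒ (1 − 2/25z)y_{n+1} = (1 + 23/25z)y_n
  R(z) = (1 + 23/25z)/(1 − 2/25z).

Solve |R(x)|<1 on ℝ⁻.
x=-1.42: |R|=0.2751
R=−1: 1+23/25x = −1+2/25x ⇒ -21/25x=2 ⇒ x=2/(-21/25)=-2.3810
Confirm numerically:
  x=-1.691: |R|=0.48950 <1
  x=-1.144: |R|=0.04808 <1
  x=-1.143: |R|=0.04724 <1
  x=-2.848: |R|=1.31952 >1
  x=-2.419: |R|=1.02678 >1
So |R|<1 on (-2.3810, 0).

left endpoint -2.3810.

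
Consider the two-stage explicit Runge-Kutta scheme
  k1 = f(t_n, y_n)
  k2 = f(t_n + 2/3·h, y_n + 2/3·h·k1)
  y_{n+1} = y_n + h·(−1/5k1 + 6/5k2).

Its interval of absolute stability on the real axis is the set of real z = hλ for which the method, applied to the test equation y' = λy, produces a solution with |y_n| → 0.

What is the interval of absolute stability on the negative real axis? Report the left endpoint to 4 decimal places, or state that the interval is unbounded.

(-1.2500, 0).

On y'=λy, z=hλ:
  k1=λy_n ⇒ h·k1=z·y_n;  k2=λ(1+2/3z)y_n ⇒ h·k2=z(1+2/3z)y_n
  y_{n+1}/y_n = 1 − 1/5z + 6/5z(1+2/3z) = 1 + z + 4/5z²
  R(z) = 1 + z + 4/5z².

Find x<0 with |R(x)|<1.
x=-0.87: |R|=0.7355
R=1: x+4/5x²=0 ⇒ x=−5/4=-1.2500; min R=1−1/(4·4/5)=0.6875>−1
Confirm numerically:
  x=-1.015: |R|=0.80918 <1
  x=-0.898: |R|=0.74712 <1
  x=-0.642: |R|=0.68773 <1
  x=-1.842: |R|=1.87237 >1
  x=-1.791: |R|=1.77514 >1
Interval (-1.2500, 0).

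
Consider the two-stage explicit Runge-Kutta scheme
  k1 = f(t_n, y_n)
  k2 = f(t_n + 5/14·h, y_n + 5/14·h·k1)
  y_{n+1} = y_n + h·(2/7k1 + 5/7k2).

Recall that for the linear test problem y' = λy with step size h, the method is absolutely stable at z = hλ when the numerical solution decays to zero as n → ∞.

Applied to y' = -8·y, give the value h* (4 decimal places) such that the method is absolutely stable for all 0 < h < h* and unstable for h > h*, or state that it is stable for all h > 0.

With y'=λy (z=hλ):
  k1=λy_n ⇒ h·k1=z·y_n;  k2=λ(1+5/14z)y_n ⇒ h·k2=z(1+5/14z)y_n
  y_{n+1}/y_n = 1 + 2/7z + 5/7z(1+5/14z) = 1 + z + 25/98z²
  so R(z) = 1 + z + 25/98z².

Solve |R(x)|<1 on ℝ⁻.
x=-1.52: |R|=0.0694
R=1: x+25/98x²=0 ⇒ x=−98/25=-3.9200; min R=1−1/(4·25/98)=0.0200>−1
Confirm numerically:
  x=-3.260: |R|=0.45112 <1
  x=-2.838: |R|=0.21665 <1
  x=-2.502: |R|=0.09494 <1
  x=-4.377: |R|=1.51028 >1
  x=-4.208: |R|=1.30916 >1
  x=-4.030: |R|=1.11309 >1
Interval (-3.9200, 0).

(-3.9200,0); λ=-8 ⇒ h* = (98/25)/8 = 0.4900.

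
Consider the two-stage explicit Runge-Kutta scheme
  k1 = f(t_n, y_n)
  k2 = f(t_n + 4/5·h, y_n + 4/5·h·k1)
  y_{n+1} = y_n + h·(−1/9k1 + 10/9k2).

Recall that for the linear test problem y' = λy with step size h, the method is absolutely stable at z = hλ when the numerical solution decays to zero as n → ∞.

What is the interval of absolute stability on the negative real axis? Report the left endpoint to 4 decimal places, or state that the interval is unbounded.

z∈(-1.1250,0).

Test eqn y'=λy, z=hλ:
  k1=λy_n ⇒ h·k1=z·y_n;  k2=λ(1+4/5z)y_n ⇒ h·k2=z(1+4/5z)y_n
  y_{n+1}/y_n = 1 − 1/9z + 10/9z(1+4/5z) = 1 + z + 8/9z²
  Hence R(z) = 1 + z + 8/9z².

Need |R(x)|<1, x<0.
x=-0.69: |R|=0.7332
R=1: x+8/9x²=0 ⇒ x=−9/8=-1.1250; min R=1−1/(4·8/9)=0.7188>−1
Confirm numerically:
  x=-1.053: |R|=0.93261 <1
  x=-0.742: |R|=0.74739 <1
  x=-0.541: |R|=0.71916 <1
  x=-1.723: |R|=1.91587 >1
  x=-1.450: |R|=1.41889 >1
  x=-1.318: |R|=1.22611 >1
Stable set (-1.1250, 0).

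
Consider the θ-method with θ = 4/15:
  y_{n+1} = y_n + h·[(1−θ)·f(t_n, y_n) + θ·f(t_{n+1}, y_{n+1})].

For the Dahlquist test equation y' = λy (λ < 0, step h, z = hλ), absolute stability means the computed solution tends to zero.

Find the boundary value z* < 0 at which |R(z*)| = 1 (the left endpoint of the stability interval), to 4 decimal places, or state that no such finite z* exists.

z* = -4.2857.

Test eqn y'=λy, z=hλ:
  y_{n+1} = y_n + z·[11/15·y_n + 4/15·y_{n+1}] ⇒ (1 − 4/15z)y_{n+1} = (1 + 11/15z)y_n
  so R(z) = (1 + 11/15z)/(1 − 4/15z).

Need |R(x)|<1, x<0.
x=-1.6: |R|=0.1215
R=−1: 1+11/15x = −1+4/15x ⇒ -7/15x=2 ⇒ x=2/(-7/15)=-4.2857
Confirm numerically:
  x=-4.094: |R|=0.95723 <1
  x=-3.708: |R|=0.86444 <1
  x=-3.348: |R|=0.76881 <1
  x=-2.696: |R|=0.56841 <1
  x=-4.840: |R|=1.11292 >1
  x=-4.835: |R|=1.11197 >1
  x=-4.832: |R|=1.11140 >1
Interval (-4.2857, 0).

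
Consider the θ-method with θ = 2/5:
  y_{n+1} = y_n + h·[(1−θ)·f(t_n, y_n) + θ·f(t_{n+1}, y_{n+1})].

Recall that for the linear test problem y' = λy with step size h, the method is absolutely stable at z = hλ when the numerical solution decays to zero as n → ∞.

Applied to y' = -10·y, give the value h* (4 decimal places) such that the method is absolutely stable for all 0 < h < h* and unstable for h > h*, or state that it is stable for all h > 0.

(-10.0000,0); λ=-10 ⇒ h* = (10)/10 = 1.0000.

On y'=λy, z=hλ:
  y_{n+1} = y_n + z·[3/5·y_n + 2/5·y_{n+1}] ⇒ (1 − 2/5z)y_{n+1} = (1 + 3/5z)y_n
  ⇒ R(z) = (1 + 3/5z)/(1 − 2/5z).

Boundary: |R(x)|=1, x<0.
x=-0.77: |R|=0.4113
R=−1: 1+3/5x = −1+2/5x ⇒ -1/5x=2 ⇒ x=2/(-1/5)=-10.0000
Confirm numerically:
  x=-9.345: |R|=0.97235 <1
  x=-8.251: |R|=0.91866 <1
  x=-8.180: |R|=0.91479 <1
  x=-6.333: |R|=0.79243 <1
  x=-10.361: |R|=1.01403 >1
  x=-10.271: |R|=1.01061 >1
Interval (-10.0000, 0).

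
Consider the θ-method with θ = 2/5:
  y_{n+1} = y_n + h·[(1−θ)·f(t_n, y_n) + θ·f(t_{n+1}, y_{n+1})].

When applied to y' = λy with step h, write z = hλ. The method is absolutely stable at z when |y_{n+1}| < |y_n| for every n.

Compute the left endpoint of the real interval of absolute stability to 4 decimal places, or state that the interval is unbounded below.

left endpoint -10.0000.

Set f=λy, z=hλ:
  y_{n+1} = y_n + z·[3/5·y_n + 2/5·y_{n+1}] ⇒ (1 − 2/5z)y_{n+1} = (1 + 3/5z)y_n
  R(z) = (1 + 3/5z)/(1 − 2/5z).

Need |R(x)|<1, x<0.
x=-1.54: |R|=0.0470
R=−1: 1+3/5x = −1+2/5x ⇒ -1/5x=2 ⇒ x=2/(-1/5)=-10.0000
Confirm numerically:
  x=-9.684: |R|=0.98703 <1
  x=-6.467: |R|=0.80300 <1
  x=-4.724: |R|=0.63483 <1
  x=-10.415: |R|=1.01607 >1
  x=-10.345: |R|=1.01343 >1
  x=-10.190: |R|=1.00749 >1
Stable set (-10.0000, 0).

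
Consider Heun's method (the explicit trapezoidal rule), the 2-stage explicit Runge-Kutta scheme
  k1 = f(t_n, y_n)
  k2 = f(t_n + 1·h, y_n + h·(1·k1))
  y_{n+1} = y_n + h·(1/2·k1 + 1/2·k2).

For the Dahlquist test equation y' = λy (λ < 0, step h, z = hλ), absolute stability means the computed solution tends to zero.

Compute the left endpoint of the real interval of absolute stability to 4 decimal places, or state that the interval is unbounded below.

Set f=λy, z=hλ:
  order 2, 2-stage ⇒ R(z)=1+z+z^2/2
  (e.g. R(-1.04)=0.50080, |R|=0.50080)

Need |R(x)|<1, x<0.
x=-1.04: |R|=0.5008
|R(-2.27)|=1.3064 |R(-1.37)|=0.5685 |R(-0.51)|=0.6200
Bisect:
  x_lo=-2.3916 |R|=1.4682  x_hi=-0.0750 |R|=0.9278
  mid=-1.23331 |R|=0.52722 →hi
  mid=-1.81244 |R|=0.83003 →hi
  mid=-2.10201 |R|=1.10721 →lo
  mid=-1.95723 |R|=0.95814 →hi
  mid=-2.02962 |R|=1.03006 →lo
  mid=-1.99342 |R|=0.99344 →hi
  mid=-2.01152 |R|=1.01159 →lo
  mid=-2.00247 |R|=1.00247 →lo
  ...
  [-2.00007,-1.99993] ⇒ x*=-2.0000
Stable set (-2.0000, 0).

z* = -2.0000.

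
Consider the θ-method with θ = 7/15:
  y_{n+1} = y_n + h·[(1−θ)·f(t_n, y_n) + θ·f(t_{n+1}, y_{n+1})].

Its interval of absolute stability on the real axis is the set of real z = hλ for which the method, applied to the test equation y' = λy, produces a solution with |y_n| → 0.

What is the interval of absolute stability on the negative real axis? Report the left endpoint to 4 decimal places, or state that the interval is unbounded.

On y'=λy, z=hλ:
  y_{n+1} = y_n + z·[8/15·y_n + 7/15·y_{n+1}] ⇒ (1 − 7/15z)y_{n+1} = (1 + 8/15z)y_n
  ⇒ R(z) = (1 + 8/15z)/(1 − 7/15z).

Need |R(x)|<1, x<0.
x=-0.38: |R|=0.6772
R=−1: 1+8/15x = −1+7/15x ⇒ -1/15x=2 ⇒ x=2/(-1/15)=-30.0000
Confirm numerically:
  x=-18.535: |R|=0.92079 <1
  x=-15.382: |R|=0.88084 <1
  x=-13.646: |R|=0.85203 <1
  x=-12.990: |R|=0.83942 <1
  x=-30.451: |R|=1.00198 >1
  x=-30.212: |R|=1.00094 >1
Interval (-30.0000, 0).

(-30.0000, 0).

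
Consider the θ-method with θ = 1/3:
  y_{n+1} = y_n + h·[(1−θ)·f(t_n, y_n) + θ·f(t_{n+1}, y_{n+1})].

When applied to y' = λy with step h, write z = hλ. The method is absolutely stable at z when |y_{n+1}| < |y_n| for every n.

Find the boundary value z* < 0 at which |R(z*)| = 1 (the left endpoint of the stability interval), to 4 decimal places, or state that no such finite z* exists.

Test eqn y'=λy, z=hλ:
  y_{n+1} = y_n + z·[2/3·y_n + 1/3·y_{n+1}] ⇒ (1 − 1/3z)y_{n+1} = (1 + 2/3z)y_n
  R(z) = (1 + 2/3z)/(1 − 1/3z).

Need |R(x)|<1, x<0.
x=-1.19: |R|=0.1480
R=−1: 1+2/3x = −1+1/3x ⇒ -1/3x=2 ⇒ x=2/(-1/3)=-6.0000
Confirm numerically:
  x=-5.125: |R|=0.89231 <1
  x=-3.035: |R|=0.50870 <1
  x=-2.611: |R|=0.39601 <1
  x=-6.503: |R|=1.05293 >1
  x=-6.422: |R|=1.04479 >1
So |R|<1 on (-6.0000, 0).

z* = -6.0000.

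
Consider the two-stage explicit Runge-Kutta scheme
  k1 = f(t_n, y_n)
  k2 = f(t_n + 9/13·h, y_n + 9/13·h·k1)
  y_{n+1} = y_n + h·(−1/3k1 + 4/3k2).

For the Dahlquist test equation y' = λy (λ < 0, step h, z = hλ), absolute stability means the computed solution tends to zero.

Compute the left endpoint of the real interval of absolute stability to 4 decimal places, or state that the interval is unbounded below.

z* = -1.0833.

With y'=λy (z=hλ):
  k1=λy_n ⇒ h·k1=z·y_n;  k2=λ(1+9/13z)y_n ⇒ h·k2=z(1+9/13z)y_n
  y_{n+1}/y_n = 1 − 1/3z + 4/3z(1+9/13z) = 1 + z + 12/13z²
  R(z) = 1 + z + 12/13z².

Need |R(x)|<1, x<0.
x=-1.23: |R|=1.1665
R=1: x+12/13x²=0 ⇒ x=−13/12=-1.0833; min R=1−1/(4·12/13)=0.7292>−1
Confirm numerically:
  x=-0.703: |R|=0.75319 <1
  x=-0.585: |R|=0.73090 <1
  x=-0.559: |R|=0.72944 <1
  x=-1.159: |R|=1.08095 >1
  x=-1.111: |R|=1.02837 >1
So |R|<1 on (-1.0833, 0).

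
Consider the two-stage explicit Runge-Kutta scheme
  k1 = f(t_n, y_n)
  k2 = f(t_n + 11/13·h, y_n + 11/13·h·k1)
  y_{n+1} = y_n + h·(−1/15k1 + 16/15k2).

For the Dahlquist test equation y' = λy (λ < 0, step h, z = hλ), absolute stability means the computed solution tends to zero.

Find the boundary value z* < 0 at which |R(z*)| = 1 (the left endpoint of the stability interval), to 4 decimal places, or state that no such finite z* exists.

Test eqn y'=λy, z=hλ:
  k1=λy_n ⇒ h·k1=z·y_n;  k2=λ(1+11/13z)y_n ⇒ h·k2=z(1+11/13z)y_n
  y_{n+1}/y_n = 1 − 1/15z + 16/15z(1+11/13z) = 1 + z + 176/195z²
  Hence R(z) = 1 + z + 176/195z².

Need |R(x)|<1, x<0.
x=-1.64: |R|=1.7875
R=1: x+176/195x²=0 ⇒ x=−195/176=-1.1080; min R=1−1/(4·176/195)=0.7230>−1
Confirm numerically:
  x=-1.088: |R|=0.98040 <1
  x=-0.676: |R|=0.73645 <1
  x=-0.546: |R|=0.72307 <1
  x=-1.419: |R|=1.39837 >1
  x=-1.215: |R|=1.11739 >1
Interval (-1.1080, 0).

left endpoint -1.1080.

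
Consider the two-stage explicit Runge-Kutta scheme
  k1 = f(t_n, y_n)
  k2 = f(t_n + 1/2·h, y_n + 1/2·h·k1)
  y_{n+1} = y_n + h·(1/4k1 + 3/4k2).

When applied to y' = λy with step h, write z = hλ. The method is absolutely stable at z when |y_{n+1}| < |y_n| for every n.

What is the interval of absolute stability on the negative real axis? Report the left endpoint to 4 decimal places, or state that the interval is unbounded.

(-2.6667, 0).

On y'=λy, z=hλ:
  k1=λy_n ⇒ h·k1=z·y_n;  k2=λ(1+1/2z)y_n ⇒ h·k2=z(1+1/2z)y_n
  y_{n+1}/y_n = 1 + 1/4z + 3/4z(1+1/2z) = 1 + z + 3/8z²
  so R(z) = 1 + z + 3/8z².

Solve |R(x)|<1 on ℝ⁻.
x=-1.5: |R|=0.3438
R=1: x+3/8x²=0 ⇒ x=−8/3=-2.6667; min R=1−1/(4·3/8)=0.3333>−1
Confirm numerically:
  x=-2.128: |R|=0.57014 <1
  x=-2.052: |R|=0.52701 <1
  x=-1.972: |R|=0.48629 <1
  x=-3.176: |R|=1.60662 >1
  x=-2.837: |R|=1.18121 >1
Interval (-2.6667, 0).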